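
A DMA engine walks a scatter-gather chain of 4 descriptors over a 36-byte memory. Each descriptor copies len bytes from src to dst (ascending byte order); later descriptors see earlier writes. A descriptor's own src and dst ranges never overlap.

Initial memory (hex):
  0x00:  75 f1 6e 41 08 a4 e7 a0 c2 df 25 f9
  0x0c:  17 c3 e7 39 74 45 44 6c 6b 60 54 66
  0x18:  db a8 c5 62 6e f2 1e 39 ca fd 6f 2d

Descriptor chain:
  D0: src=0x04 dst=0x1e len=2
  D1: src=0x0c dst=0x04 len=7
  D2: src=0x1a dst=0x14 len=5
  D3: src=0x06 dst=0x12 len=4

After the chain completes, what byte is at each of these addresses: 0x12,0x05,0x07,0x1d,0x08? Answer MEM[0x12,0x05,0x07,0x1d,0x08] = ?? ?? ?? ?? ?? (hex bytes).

MEM[0x12,0x05,0x07,0x1d,0x08] = e7 c3 39 f2 74

[0] 0x04->0x1e len=2 : 08 a4
[1] 0x0c->0x04 len=7 : 17 c3 e7 39 74 45 44
[2] 0x1a->0x14 len=5 : c5 62 6e f2 08
[3] 0x06->0x12 len=4 : e7 39 74 45
query mem[0x12]=0xe7, mem[0x05]=0xc3, mem[0x07]=0x39, mem[0x1d]=0xf2, mem[0x08]=0x74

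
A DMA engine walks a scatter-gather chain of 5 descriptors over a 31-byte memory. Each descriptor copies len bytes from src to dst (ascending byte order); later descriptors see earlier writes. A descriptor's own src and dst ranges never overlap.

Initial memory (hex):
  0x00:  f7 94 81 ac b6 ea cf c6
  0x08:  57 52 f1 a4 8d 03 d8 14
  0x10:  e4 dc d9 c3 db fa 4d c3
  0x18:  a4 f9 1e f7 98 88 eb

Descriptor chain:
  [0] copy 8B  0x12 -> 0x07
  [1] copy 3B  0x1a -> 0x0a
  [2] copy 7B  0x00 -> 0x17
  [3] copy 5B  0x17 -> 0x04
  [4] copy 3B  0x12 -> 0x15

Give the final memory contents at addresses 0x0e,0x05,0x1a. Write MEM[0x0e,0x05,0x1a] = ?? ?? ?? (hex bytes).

MEM[0x0e,0x05,0x1a] = f9 94 ac

D0: mem[0x07..0x0e] <- [d9 c3 db fa 4d c3 a4 f9]
D1: mem[0x0a..0x0c] <- [1e f7 98]
D2: mem[0x17..0x1d] <- [f7 94 81 ac b6 ea cf]
D3: mem[0x04..0x08] <- [f7 94 81 ac b6]
D4: mem[0x15..0x17] <- [d9 c3 db]
query mem[0x0e]=0xf9, mem[0x05]=0x94, mem[0x1a]=0xac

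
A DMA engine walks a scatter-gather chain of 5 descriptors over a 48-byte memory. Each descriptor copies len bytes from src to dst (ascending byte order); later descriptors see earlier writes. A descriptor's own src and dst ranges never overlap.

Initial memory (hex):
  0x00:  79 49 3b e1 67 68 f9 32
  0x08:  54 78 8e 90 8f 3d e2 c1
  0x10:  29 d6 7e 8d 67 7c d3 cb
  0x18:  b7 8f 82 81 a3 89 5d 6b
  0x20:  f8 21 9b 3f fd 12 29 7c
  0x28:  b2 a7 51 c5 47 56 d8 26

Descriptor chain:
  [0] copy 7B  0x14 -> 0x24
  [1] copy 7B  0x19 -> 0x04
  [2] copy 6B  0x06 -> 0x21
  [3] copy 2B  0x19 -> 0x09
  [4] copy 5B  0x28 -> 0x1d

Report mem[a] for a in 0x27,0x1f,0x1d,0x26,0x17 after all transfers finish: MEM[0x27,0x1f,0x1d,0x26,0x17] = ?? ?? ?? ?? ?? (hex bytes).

D0: mem[0x24..0x2a] <- [67 7c d3 cb b7 8f 82]
D1: mem[0x04..0x0a] <- [8f 82 81 a3 89 5d 6b]
D2: mem[0x21..0x26] <- [81 a3 89 5d 6b 90]
D3: mem[0x09..0x0a] <- [8f 82]
D4: mem[0x1d..0x21] <- [b7 8f 82 c5 47]
query mem[0x27]=0xcb, mem[0x1f]=0x82, mem[0x1d]=0xb7, mem[0x26]=0x90, mem[0x17]=0xcb

MEM[0x27,0x1f,0x1d,0x26,0x17] = cb 82 b7 90 cb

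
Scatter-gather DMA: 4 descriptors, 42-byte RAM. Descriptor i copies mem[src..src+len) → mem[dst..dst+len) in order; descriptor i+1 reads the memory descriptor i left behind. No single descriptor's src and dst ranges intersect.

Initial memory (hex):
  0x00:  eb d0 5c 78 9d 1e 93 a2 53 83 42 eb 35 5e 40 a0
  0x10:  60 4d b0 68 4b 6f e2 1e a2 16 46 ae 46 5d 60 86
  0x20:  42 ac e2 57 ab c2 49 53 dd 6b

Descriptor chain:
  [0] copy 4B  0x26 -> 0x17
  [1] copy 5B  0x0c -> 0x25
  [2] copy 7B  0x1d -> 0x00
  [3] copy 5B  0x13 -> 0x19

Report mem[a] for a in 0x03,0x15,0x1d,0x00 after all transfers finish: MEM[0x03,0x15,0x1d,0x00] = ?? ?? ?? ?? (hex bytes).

  after D0: wrote 4B at 0x17 = 4953dd6b
  after D1: wrote 5B at 0x25 = 355e40a060
  after D2: wrote 7B at 0x00 = 5d608642ace257
  after D3: wrote 5B at 0x19 = 684b6fe249
query mem[0x03]=0x42, mem[0x15]=0x6f, mem[0x1d]=0x49, mem[0x00]=0x5d

MEM[0x03,0x15,0x1d,0x00] = 42 6f 49 5d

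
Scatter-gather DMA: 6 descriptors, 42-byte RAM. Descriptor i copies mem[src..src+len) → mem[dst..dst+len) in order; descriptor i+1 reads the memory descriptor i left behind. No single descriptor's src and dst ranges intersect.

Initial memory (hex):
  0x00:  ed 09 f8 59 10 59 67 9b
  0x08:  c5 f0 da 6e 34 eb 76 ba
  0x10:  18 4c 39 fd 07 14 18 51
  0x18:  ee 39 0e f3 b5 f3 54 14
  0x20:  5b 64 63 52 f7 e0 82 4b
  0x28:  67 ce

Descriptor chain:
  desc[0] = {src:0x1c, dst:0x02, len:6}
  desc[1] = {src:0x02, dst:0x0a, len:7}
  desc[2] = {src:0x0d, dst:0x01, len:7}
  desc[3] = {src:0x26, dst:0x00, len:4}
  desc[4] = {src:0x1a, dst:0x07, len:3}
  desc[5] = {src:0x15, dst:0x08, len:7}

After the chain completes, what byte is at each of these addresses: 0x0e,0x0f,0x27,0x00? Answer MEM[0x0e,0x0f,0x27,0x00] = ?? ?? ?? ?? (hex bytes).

[0] 0x1c->0x02 len=6 : b5 f3 54 14 5b 64
[1] 0x02->0x0a len=7 : b5 f3 54 14 5b 64 c5
[2] 0x0d->0x01 len=7 : 14 5b 64 c5 4c 39 fd
[3] 0x26->0x00 len=4 : 82 4b 67 ce
[4] 0x1a->0x07 len=3 : 0e f3 b5
[5] 0x15->0x08 len=7 : 14 18 51 ee 39 0e f3
query mem[0x0e]=0xf3, mem[0x0f]=0x64, mem[0x27]=0x4b, mem[0x00]=0x82

MEM[0x0e,0x0f,0x27,0x00] = f3 64 4b 82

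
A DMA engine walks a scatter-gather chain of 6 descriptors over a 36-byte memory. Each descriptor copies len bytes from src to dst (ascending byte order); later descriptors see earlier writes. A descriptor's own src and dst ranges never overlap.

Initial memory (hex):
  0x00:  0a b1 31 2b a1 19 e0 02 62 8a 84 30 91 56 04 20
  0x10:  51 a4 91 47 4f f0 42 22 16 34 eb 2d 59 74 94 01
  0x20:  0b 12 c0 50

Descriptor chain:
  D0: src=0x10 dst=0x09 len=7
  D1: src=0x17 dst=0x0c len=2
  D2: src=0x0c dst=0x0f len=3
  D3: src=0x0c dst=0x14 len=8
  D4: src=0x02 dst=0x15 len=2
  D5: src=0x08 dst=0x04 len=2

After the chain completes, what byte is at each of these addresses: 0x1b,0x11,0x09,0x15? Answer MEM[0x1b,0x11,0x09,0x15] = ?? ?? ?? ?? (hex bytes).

MEM[0x1b,0x11,0x09,0x15] = 47 f0 51 31

#0 dst[0x09+7] := {0x51,0xa4,0x91,0x47,0x4f,0xf0,0x42}
#1 dst[0x0c+2] := {0x22,0x16}
#2 dst[0x0f+3] := {0x22,0x16,0xf0}
#3 dst[0x14+8] := {0x22,0x16,0xf0,0x22,0x16,0xf0,0x91,0x47}
#4 dst[0x15+2] := {0x31,0x2b}
#5 dst[0x04+2] := {0x62,0x51}
query mem[0x1b]=0x47, mem[0x11]=0xf0, mem[0x09]=0x51, mem[0x15]=0x31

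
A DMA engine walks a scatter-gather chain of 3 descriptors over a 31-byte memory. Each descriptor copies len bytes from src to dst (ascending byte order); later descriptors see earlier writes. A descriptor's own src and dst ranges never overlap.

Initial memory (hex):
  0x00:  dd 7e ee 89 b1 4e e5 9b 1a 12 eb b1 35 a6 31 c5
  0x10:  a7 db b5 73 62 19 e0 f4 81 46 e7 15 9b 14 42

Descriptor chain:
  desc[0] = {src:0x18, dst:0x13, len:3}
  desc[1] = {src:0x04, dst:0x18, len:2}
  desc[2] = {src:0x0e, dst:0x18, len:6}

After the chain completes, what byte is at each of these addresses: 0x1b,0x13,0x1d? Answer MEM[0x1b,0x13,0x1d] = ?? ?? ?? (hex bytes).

#0 dst[0x13+3] := {0x81,0x46,0xe7}
#1 dst[0x18+2] := {0xb1,0x4e}
#2 dst[0x18+6] := {0x31,0xc5,0xa7,0xdb,0xb5,0x81}
query mem[0x1b]=0xdb, mem[0x13]=0x81, mem[0x1d]=0x81

MEM[0x1b,0x13,0x1d] = db 81 81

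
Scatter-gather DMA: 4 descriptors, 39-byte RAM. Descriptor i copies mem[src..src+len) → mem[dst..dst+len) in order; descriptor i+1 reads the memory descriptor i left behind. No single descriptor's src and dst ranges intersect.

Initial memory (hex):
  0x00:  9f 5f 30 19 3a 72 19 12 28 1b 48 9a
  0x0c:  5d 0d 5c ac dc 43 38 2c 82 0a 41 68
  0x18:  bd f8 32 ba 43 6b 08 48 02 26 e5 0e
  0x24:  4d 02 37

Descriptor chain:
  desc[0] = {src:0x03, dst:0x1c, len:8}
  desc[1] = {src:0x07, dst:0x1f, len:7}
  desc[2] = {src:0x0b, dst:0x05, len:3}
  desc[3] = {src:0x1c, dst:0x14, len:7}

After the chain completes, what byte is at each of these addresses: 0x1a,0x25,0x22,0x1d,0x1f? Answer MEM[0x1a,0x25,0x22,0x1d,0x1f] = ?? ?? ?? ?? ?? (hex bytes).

MEM[0x1a,0x25,0x22,0x1d,0x1f] = 48 0d 48 3a 12

  after D0: wrote 8B at 0x1c = 193a721912281b48
  after D1: wrote 7B at 0x1f = 12281b489a5d0d
  after D2: wrote 3B at 0x05 = 9a5d0d
  after D3: wrote 7B at 0x14 = 193a7212281b48
query mem[0x1a]=0x48, mem[0x25]=0x0d, mem[0x22]=0x48, mem[0x1d]=0x3a, mem[0x1f]=0x12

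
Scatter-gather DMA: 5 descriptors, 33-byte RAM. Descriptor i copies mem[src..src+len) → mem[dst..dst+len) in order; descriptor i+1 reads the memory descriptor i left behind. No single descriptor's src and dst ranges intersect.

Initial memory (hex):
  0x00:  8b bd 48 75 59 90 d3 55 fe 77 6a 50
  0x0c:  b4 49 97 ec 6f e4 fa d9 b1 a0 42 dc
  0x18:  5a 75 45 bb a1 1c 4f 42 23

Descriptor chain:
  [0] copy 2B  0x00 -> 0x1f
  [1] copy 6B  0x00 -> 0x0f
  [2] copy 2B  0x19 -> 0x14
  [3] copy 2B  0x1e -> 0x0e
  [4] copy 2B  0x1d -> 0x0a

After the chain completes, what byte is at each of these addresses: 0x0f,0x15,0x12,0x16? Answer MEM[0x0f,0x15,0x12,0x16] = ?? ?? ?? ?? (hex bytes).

MEM[0x0f,0x15,0x12,0x16] = 8b 45 75 42

[0] 0x00->0x1f len=2 : 8b bd
[1] 0x00->0x0f len=6 : 8b bd 48 75 59 90
[2] 0x19->0x14 len=2 : 75 45
[3] 0x1e->0x0e len=2 : 4f 8b
[4] 0x1d->0x0a len=2 : 1c 4f
query mem[0x0f]=0x8b, mem[0x15]=0x45, mem[0x12]=0x75, mem[0x16]=0x42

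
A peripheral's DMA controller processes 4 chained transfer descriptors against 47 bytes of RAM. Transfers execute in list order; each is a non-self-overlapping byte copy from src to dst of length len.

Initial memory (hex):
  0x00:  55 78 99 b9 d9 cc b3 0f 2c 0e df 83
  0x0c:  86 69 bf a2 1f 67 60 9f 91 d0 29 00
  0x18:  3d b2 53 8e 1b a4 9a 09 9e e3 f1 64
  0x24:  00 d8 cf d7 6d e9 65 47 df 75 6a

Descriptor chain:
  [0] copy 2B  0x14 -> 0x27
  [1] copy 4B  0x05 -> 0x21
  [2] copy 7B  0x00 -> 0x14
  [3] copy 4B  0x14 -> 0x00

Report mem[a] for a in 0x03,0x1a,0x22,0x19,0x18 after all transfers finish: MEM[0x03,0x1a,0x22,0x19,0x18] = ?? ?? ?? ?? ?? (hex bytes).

MEM[0x03,0x1a,0x22,0x19,0x18] = b9 b3 b3 cc d9

[0] 0x14->0x27 len=2 : 91 d0
[1] 0x05->0x21 len=4 : cc b3 0f 2c
[2] 0x00->0x14 len=7 : 55 78 99 b9 d9 cc b3
[3] 0x14->0x00 len=4 : 55 78 99 b9
query mem[0x03]=0xb9, mem[0x1a]=0xb3, mem[0x22]=0xb3, mem[0x19]=0xcc, mem[0x18]=0xd9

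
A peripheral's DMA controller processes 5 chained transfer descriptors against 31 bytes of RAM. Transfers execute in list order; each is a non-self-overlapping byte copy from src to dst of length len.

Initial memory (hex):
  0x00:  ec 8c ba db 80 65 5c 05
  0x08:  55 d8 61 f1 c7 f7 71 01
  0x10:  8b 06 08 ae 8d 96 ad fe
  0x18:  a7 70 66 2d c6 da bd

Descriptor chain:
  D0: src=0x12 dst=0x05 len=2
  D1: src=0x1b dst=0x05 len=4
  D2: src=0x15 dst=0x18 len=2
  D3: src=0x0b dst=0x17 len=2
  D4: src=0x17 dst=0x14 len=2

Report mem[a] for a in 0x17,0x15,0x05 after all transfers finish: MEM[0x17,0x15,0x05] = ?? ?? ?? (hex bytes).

MEM[0x17,0x15,0x05] = f1 c7 2d

  after D0: wrote 2B at 0x05 = 08ae
  after D1: wrote 4B at 0x05 = 2dc6dabd
  after D2: wrote 2B at 0x18 = 96ad
  after D3: wrote 2B at 0x17 = f1c7
  after D4: wrote 2B at 0x14 = f1c7
query mem[0x17]=0xf1, mem[0x15]=0xc7, mem[0x05]=0x2d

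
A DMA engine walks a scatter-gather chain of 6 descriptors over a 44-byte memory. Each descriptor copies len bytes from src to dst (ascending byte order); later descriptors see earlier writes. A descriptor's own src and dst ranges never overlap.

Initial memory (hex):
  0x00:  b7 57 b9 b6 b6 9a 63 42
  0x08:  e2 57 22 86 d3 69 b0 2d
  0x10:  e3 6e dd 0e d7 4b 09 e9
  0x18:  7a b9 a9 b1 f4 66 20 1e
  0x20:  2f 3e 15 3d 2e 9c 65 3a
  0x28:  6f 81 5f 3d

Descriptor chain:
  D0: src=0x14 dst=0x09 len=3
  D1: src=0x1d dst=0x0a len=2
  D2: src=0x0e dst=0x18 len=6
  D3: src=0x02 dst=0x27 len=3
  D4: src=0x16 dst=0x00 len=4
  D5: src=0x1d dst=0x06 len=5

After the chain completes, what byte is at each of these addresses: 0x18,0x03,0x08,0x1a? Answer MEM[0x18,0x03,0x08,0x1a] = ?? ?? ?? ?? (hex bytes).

#0 dst[0x09+3] := {0xd7,0x4b,0x09}
#1 dst[0x0a+2] := {0x66,0x20}
#2 dst[0x18+6] := {0xb0,0x2d,0xe3,0x6e,0xdd,0x0e}
#3 dst[0x27+3] := {0xb9,0xb6,0xb6}
#4 dst[0x00+4] := {0x09,0xe9,0xb0,0x2d}
#5 dst[0x06+5] := {0x0e,0x20,0x1e,0x2f,0x3e}
query mem[0x18]=0xb0, mem[0x03]=0x2d, mem[0x08]=0x1e, mem[0x1a]=0xe3

MEM[0x18,0x03,0x08,0x1a] = b0 2d 1e e3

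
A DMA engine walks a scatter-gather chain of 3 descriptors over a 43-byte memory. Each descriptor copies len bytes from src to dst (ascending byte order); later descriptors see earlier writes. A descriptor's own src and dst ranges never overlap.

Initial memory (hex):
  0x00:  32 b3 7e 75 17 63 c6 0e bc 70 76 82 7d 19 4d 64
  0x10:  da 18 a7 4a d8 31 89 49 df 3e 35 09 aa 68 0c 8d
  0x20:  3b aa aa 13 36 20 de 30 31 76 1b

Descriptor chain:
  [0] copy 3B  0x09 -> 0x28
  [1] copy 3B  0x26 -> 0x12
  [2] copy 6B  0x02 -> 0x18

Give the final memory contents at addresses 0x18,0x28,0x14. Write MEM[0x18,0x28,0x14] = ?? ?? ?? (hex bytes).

[0] 0x09->0x28 len=3 : 70 76 82
[1] 0x26->0x12 len=3 : de 30 70
[2] 0x02->0x18 len=6 : 7e 75 17 63 c6 0e
query mem[0x18]=0x7e, mem[0x28]=0x70, mem[0x14]=0x70

MEM[0x18,0x28,0x14] = 7e 70 70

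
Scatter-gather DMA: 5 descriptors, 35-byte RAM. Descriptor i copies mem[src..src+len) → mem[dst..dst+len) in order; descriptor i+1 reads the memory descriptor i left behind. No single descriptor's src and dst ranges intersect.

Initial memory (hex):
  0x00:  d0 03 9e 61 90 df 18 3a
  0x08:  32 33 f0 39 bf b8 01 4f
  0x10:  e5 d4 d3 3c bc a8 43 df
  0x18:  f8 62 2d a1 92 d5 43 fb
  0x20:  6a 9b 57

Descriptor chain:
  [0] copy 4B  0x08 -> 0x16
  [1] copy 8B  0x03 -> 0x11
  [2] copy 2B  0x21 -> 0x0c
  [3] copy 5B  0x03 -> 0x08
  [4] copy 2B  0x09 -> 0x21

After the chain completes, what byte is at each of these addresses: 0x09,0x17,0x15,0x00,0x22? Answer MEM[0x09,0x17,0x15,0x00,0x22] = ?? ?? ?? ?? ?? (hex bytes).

D0: mem[0x16..0x19] <- [32 33 f0 39]
D1: mem[0x11..0x18] <- [61 90 df 18 3a 32 33 f0]
D2: mem[0x0c..0x0d] <- [9b 57]
D3: mem[0x08..0x0c] <- [61 90 df 18 3a]
D4: mem[0x21..0x22] <- [90 df]
query mem[0x09]=0x90, mem[0x17]=0x33, mem[0x15]=0x3a, mem[0x00]=0xd0, mem[0x22]=0xdf

MEM[0x09,0x17,0x15,0x00,0x22] = 90 33 3a d0 df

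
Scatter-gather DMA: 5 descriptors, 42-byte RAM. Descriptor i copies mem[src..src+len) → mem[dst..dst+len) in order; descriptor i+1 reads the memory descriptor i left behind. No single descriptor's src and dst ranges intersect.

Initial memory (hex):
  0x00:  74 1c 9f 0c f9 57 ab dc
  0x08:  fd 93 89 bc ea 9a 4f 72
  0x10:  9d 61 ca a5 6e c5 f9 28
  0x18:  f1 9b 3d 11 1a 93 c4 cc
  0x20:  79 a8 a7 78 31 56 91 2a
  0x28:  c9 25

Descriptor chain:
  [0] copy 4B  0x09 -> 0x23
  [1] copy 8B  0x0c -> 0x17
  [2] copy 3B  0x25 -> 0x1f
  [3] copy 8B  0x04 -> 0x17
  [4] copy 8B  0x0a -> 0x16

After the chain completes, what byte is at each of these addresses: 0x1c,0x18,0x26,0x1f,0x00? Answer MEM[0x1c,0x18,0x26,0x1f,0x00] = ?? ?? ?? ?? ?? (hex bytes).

MEM[0x1c,0x18,0x26,0x1f,0x00] = 9d ea ea bc 74

  after D0: wrote 4B at 0x23 = 9389bcea
  after D1: wrote 8B at 0x17 = ea9a4f729d61caa5
  after D2: wrote 3B at 0x1f = bcea2a
  after D3: wrote 8B at 0x17 = f957abdcfd9389bc
  after D4: wrote 8B at 0x16 = 89bcea9a4f729d61
query mem[0x1c]=0x9d, mem[0x18]=0xea, mem[0x26]=0xea, mem[0x1f]=0xbc, mem[0x00]=0x74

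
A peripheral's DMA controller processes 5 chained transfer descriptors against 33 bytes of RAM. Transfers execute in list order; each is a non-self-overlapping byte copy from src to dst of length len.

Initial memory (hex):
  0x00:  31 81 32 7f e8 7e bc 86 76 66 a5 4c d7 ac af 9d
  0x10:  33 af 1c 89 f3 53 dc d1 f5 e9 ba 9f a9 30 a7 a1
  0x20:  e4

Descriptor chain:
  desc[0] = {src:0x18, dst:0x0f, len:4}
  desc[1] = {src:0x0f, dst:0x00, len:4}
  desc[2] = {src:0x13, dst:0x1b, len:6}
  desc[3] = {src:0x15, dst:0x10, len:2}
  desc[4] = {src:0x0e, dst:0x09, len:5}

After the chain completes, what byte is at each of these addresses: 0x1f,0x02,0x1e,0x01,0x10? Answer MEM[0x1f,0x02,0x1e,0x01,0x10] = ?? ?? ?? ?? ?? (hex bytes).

  after D0: wrote 4B at 0x0f = f5e9ba9f
  after D1: wrote 4B at 0x00 = f5e9ba9f
  after D2: wrote 6B at 0x1b = 89f353dcd1f5
  after D3: wrote 2B at 0x10 = 53dc
  after D4: wrote 5B at 0x09 = aff553dc9f
query mem[0x1f]=0xd1, mem[0x02]=0xba, mem[0x1e]=0xdc, mem[0x01]=0xe9, mem[0x10]=0x53

MEM[0x1f,0x02,0x1e,0x01,0x10] = d1 ba dc e9 53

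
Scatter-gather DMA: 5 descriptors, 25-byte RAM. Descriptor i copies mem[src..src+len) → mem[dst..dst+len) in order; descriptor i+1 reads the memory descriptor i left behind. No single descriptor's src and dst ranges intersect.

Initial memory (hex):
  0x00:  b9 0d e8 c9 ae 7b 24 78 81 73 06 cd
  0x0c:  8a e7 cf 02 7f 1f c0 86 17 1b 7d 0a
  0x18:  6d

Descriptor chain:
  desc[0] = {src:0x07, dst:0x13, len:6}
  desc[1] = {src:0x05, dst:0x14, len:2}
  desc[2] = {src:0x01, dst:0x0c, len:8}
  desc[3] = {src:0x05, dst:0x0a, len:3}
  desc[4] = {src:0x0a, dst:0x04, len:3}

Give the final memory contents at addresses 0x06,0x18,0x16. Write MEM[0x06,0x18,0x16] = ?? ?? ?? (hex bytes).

[0] 0x07->0x13 len=6 : 78 81 73 06 cd 8a
[1] 0x05->0x14 len=2 : 7b 24
[2] 0x01->0x0c len=8 : 0d e8 c9 ae 7b 24 78 81
[3] 0x05->0x0a len=3 : 7b 24 78
[4] 0x0a->0x04 len=3 : 7b 24 78
query mem[0x06]=0x78, mem[0x18]=0x8a, mem[0x16]=0x06

MEM[0x06,0x18,0x16] = 78 8a 06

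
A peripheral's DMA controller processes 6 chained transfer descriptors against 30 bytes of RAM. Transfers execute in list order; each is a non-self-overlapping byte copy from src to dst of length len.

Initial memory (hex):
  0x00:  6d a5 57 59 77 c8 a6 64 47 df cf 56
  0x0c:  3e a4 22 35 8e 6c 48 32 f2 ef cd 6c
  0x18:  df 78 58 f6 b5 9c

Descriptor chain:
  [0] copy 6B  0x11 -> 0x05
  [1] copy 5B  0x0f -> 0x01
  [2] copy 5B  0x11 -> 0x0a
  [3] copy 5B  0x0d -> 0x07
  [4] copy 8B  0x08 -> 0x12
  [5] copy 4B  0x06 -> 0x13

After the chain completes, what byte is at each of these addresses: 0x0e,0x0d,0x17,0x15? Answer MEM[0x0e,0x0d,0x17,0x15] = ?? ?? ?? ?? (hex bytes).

[0] 0x11->0x05 len=6 : 6c 48 32 f2 ef cd
[1] 0x0f->0x01 len=5 : 35 8e 6c 48 32
[2] 0x11->0x0a len=5 : 6c 48 32 f2 ef
[3] 0x0d->0x07 len=5 : f2 ef 35 8e 6c
[4] 0x08->0x12 len=8 : ef 35 8e 6c 32 f2 ef 35
[5] 0x06->0x13 len=4 : 48 f2 ef 35
query mem[0x0e]=0xef, mem[0x0d]=0xf2, mem[0x17]=0xf2, mem[0x15]=0xef

MEM[0x0e,0x0d,0x17,0x15] = ef f2 f2 ef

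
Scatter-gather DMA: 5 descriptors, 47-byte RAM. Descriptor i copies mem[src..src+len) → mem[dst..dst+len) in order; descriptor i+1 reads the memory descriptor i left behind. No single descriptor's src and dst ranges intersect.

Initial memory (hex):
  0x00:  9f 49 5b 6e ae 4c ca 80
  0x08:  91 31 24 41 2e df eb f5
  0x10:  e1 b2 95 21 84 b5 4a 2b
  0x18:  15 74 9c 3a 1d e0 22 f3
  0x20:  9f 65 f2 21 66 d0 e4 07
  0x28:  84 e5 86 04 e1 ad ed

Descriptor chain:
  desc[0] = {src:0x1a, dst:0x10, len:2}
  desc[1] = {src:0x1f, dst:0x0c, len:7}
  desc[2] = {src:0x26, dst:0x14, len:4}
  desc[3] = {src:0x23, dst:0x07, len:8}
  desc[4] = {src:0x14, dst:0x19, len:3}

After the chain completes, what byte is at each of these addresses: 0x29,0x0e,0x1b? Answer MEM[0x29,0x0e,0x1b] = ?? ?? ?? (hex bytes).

D0: mem[0x10..0x11] <- [9c 3a]
D1: mem[0x0c..0x12] <- [f3 9f 65 f2 21 66 d0]
D2: mem[0x14..0x17] <- [e4 07 84 e5]
D3: mem[0x07..0x0e] <- [21 66 d0 e4 07 84 e5 86]
D4: mem[0x19..0x1b] <- [e4 07 84]
query mem[0x29]=0xe5, mem[0x0e]=0x86, mem[0x1b]=0x84

MEM[0x29,0x0e,0x1b] = e5 86 84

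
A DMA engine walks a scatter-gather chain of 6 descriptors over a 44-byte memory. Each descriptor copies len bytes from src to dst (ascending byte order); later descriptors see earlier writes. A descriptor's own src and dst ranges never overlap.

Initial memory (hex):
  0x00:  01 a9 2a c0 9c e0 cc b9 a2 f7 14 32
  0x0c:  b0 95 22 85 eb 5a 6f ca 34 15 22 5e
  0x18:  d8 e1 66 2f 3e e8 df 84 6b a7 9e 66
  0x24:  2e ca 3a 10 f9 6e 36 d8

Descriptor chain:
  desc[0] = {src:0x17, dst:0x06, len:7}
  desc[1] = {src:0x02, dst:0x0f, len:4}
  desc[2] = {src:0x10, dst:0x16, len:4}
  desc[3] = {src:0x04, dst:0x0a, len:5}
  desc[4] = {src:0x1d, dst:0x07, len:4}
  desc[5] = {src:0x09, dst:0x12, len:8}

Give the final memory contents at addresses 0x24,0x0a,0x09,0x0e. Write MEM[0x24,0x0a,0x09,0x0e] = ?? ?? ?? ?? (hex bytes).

MEM[0x24,0x0a,0x09,0x0e] = 2e 6b 84 e1

D0: mem[0x06..0x0c] <- [5e d8 e1 66 2f 3e e8]
D1: mem[0x0f..0x12] <- [2a c0 9c e0]
D2: mem[0x16..0x19] <- [c0 9c e0 ca]
D3: mem[0x0a..0x0e] <- [9c e0 5e d8 e1]
D4: mem[0x07..0x0a] <- [e8 df 84 6b]
D5: mem[0x12..0x19] <- [84 6b e0 5e d8 e1 2a c0]
query mem[0x24]=0x2e, mem[0x0a]=0x6b, mem[0x09]=0x84, mem[0x0e]=0xe1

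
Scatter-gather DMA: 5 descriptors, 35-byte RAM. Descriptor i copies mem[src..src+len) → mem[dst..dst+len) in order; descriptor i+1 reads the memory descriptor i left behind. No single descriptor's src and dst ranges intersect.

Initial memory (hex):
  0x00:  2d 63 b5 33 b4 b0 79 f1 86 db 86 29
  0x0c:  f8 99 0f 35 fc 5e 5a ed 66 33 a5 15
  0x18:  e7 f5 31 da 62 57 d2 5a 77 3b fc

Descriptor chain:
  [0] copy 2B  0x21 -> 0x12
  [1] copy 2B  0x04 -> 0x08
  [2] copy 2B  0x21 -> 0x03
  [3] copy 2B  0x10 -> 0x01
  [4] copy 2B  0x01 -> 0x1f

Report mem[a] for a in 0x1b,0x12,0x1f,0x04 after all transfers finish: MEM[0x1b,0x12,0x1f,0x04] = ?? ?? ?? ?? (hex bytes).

D0: mem[0x12..0x13] <- [3b fc]
D1: mem[0x08..0x09] <- [b4 b0]
D2: mem[0x03..0x04] <- [3b fc]
D3: mem[0x01..0x02] <- [fc 5e]
D4: mem[0x1f..0x20] <- [fc 5e]
query mem[0x1b]=0xda, mem[0x12]=0x3b, mem[0x1f]=0xfc, mem[0x04]=0xfc

MEM[0x1b,0x12,0x1f,0x04] = da 3b fc fc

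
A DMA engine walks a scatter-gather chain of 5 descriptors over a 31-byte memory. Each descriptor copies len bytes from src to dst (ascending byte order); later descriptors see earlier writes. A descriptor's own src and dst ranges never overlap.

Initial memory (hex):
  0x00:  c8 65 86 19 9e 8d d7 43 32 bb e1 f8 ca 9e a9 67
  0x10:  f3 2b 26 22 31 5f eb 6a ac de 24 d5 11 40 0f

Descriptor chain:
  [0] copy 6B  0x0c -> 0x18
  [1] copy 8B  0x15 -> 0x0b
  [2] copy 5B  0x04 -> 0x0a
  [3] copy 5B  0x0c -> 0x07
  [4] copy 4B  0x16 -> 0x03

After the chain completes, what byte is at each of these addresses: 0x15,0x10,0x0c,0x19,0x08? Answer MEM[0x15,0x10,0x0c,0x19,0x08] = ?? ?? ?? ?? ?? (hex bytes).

[0] 0x0c->0x18 len=6 : ca 9e a9 67 f3 2b
[1] 0x15->0x0b len=8 : 5f eb 6a ca 9e a9 67 f3
[2] 0x04->0x0a len=5 : 9e 8d d7 43 32
[3] 0x0c->0x07 len=5 : d7 43 32 9e a9
[4] 0x16->0x03 len=4 : eb 6a ca 9e
query mem[0x15]=0x5f, mem[0x10]=0xa9, mem[0x0c]=0xd7, mem[0x19]=0x9e, mem[0x08]=0x43

MEM[0x15,0x10,0x0c,0x19,0x08] = 5f a9 d7 9e 43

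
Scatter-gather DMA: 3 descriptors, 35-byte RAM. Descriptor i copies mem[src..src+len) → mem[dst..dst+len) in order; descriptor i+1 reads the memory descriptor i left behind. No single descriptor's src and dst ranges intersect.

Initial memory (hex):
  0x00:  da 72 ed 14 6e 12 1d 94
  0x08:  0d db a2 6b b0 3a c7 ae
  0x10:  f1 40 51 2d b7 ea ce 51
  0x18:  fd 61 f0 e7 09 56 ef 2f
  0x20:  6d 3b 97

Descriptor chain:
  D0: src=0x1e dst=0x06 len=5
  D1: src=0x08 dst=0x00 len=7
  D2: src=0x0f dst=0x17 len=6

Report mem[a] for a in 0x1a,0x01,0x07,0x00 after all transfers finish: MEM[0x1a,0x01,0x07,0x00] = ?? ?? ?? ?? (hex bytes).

MEM[0x1a,0x01,0x07,0x00] = 51 3b 2f 6d

#0 dst[0x06+5] := {0xef,0x2f,0x6d,0x3b,0x97}
#1 dst[0x00+7] := {0x6d,0x3b,0x97,0x6b,0xb0,0x3a,0xc7}
#2 dst[0x17+6] := {0xae,0xf1,0x40,0x51,0x2d,0xb7}
query mem[0x1a]=0x51, mem[0x01]=0x3b, mem[0x07]=0x2f, mem[0x00]=0x6d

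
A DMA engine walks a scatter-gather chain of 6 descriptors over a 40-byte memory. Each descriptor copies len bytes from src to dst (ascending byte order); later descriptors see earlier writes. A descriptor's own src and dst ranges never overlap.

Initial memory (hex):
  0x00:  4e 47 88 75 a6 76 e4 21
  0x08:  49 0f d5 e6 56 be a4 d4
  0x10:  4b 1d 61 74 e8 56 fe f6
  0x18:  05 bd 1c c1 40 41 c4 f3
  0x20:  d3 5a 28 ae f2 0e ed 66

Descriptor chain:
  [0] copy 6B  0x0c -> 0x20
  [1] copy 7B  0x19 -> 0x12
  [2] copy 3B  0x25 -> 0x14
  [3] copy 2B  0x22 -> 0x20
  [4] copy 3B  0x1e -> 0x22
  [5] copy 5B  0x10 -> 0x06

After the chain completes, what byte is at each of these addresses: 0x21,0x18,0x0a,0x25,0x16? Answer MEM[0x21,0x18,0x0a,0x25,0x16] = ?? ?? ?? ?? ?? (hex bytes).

#0 dst[0x20+6] := {0x56,0xbe,0xa4,0xd4,0x4b,0x1d}
#1 dst[0x12+7] := {0xbd,0x1c,0xc1,0x40,0x41,0xc4,0xf3}
#2 dst[0x14+3] := {0x1d,0xed,0x66}
#3 dst[0x20+2] := {0xa4,0xd4}
#4 dst[0x22+3] := {0xc4,0xf3,0xa4}
#5 dst[0x06+5] := {0x4b,0x1d,0xbd,0x1c,0x1d}
query mem[0x21]=0xd4, mem[0x18]=0xf3, mem[0x0a]=0x1d, mem[0x25]=0x1d, mem[0x16]=0x66

MEM[0x21,0x18,0x0a,0x25,0x16] = d4 f3 1d 1d 66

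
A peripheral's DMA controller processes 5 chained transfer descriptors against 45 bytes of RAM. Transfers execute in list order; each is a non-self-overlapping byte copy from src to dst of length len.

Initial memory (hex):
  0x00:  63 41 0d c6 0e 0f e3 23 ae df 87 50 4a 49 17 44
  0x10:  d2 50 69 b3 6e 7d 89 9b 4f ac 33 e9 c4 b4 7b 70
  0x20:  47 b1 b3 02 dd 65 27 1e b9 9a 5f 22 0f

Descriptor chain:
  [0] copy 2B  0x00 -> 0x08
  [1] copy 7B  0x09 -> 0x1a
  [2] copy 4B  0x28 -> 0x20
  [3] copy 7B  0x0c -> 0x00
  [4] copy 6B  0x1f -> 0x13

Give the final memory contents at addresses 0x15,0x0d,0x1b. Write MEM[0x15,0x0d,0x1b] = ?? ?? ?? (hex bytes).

MEM[0x15,0x0d,0x1b] = 9a 49 87

D0: mem[0x08..0x09] <- [63 41]
D1: mem[0x1a..0x20] <- [41 87 50 4a 49 17 44]
D2: mem[0x20..0x23] <- [b9 9a 5f 22]
D3: mem[0x00..0x06] <- [4a 49 17 44 d2 50 69]
D4: mem[0x13..0x18] <- [17 b9 9a 5f 22 dd]
query mem[0x15]=0x9a, mem[0x0d]=0x49, mem[0x1b]=0x87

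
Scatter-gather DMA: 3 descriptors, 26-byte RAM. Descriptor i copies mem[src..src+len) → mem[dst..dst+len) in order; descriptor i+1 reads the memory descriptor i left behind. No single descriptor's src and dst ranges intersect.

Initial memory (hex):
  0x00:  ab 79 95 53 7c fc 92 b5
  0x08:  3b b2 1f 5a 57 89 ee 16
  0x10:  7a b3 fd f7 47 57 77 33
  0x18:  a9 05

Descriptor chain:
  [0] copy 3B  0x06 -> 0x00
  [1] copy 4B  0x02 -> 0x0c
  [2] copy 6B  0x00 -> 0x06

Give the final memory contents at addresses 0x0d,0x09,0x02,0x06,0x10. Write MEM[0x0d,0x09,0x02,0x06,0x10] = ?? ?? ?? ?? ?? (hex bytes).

  after D0: wrote 3B at 0x00 = 92b53b
  after D1: wrote 4B at 0x0c = 3b537cfc
  after D2: wrote 6B at 0x06 = 92b53b537cfc
query mem[0x0d]=0x53, mem[0x09]=0x53, mem[0x02]=0x3b, mem[0x06]=0x92, mem[0x10]=0x7a

MEM[0x0d,0x09,0x02,0x06,0x10] = 53 53 3b 92 7a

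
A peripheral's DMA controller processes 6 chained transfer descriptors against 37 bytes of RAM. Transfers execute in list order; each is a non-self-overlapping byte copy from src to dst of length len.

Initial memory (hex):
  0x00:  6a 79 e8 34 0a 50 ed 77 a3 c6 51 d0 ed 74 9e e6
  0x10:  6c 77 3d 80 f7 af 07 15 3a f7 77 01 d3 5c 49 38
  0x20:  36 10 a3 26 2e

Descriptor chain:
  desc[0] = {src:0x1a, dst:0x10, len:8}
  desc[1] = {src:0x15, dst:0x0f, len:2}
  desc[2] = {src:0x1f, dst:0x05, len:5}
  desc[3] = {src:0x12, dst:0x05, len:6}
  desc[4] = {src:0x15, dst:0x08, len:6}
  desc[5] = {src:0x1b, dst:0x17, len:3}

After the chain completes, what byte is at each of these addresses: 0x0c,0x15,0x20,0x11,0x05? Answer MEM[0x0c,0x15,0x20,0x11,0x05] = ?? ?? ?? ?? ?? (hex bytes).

[0] 0x1a->0x10 len=8 : 77 01 d3 5c 49 38 36 10
[1] 0x15->0x0f len=2 : 38 36
[2] 0x1f->0x05 len=5 : 38 36 10 a3 26
[3] 0x12->0x05 len=6 : d3 5c 49 38 36 10
[4] 0x15->0x08 len=6 : 38 36 10 3a f7 77
[5] 0x1b->0x17 len=3 : 01 d3 5c
query mem[0x0c]=0xf7, mem[0x15]=0x38, mem[0x20]=0x36, mem[0x11]=0x01, mem[0x05]=0xd3

MEM[0x0c,0x15,0x20,0x11,0x05] = f7 38 36 01 d3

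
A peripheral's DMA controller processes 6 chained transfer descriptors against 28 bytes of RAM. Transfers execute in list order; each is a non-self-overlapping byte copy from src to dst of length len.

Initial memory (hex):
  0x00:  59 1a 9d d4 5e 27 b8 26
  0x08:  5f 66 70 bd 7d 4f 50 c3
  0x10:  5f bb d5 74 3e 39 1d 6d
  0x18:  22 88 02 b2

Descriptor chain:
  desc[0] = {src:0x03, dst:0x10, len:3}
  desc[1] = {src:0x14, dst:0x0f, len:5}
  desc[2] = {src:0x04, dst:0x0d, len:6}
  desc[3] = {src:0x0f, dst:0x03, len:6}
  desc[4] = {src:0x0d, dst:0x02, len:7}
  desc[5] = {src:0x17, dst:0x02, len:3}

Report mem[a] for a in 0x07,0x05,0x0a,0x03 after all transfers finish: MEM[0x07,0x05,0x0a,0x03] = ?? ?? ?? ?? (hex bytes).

MEM[0x07,0x05,0x0a,0x03] = 66 26 70 22

D0: mem[0x10..0x12] <- [d4 5e 27]
D1: mem[0x0f..0x13] <- [3e 39 1d 6d 22]
D2: mem[0x0d..0x12] <- [5e 27 b8 26 5f 66]
D3: mem[0x03..0x08] <- [b8 26 5f 66 22 3e]
D4: mem[0x02..0x08] <- [5e 27 b8 26 5f 66 22]
D5: mem[0x02..0x04] <- [6d 22 88]
query mem[0x07]=0x66, mem[0x05]=0x26, mem[0x0a]=0x70, mem[0x03]=0x22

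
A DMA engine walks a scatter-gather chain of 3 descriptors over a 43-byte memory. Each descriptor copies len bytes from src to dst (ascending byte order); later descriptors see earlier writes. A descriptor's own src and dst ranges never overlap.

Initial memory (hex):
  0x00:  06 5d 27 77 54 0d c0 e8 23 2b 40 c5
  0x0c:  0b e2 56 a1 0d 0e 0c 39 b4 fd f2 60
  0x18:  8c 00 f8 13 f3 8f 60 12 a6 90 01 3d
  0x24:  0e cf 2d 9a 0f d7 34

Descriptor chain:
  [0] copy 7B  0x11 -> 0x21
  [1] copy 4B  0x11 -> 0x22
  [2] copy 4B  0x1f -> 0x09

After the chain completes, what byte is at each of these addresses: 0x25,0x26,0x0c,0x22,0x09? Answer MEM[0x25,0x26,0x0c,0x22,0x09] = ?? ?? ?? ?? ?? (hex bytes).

D0: mem[0x21..0x27] <- [0e 0c 39 b4 fd f2 60]
D1: mem[0x22..0x25] <- [0e 0c 39 b4]
D2: mem[0x09..0x0c] <- [12 a6 0e 0e]
query mem[0x25]=0xb4, mem[0x26]=0xf2, mem[0x0c]=0x0e, mem[0x22]=0x0e, mem[0x09]=0x12

MEM[0x25,0x26,0x0c,0x22,0x09] = b4 f2 0e 0e 12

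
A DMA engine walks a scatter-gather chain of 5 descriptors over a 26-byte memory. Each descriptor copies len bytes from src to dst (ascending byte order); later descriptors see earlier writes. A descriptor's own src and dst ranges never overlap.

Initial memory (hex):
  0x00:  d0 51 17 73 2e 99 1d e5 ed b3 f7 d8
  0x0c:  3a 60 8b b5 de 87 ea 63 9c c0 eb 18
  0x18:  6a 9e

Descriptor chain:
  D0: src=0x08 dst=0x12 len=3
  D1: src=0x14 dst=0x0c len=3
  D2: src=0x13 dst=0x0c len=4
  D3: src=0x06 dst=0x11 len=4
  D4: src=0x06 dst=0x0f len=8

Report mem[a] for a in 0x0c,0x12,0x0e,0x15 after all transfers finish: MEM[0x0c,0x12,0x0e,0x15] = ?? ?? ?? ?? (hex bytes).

MEM[0x0c,0x12,0x0e,0x15] = b3 b3 c0 b3

[0] 0x08->0x12 len=3 : ed b3 f7
[1] 0x14->0x0c len=3 : f7 c0 eb
[2] 0x13->0x0c len=4 : b3 f7 c0 eb
[3] 0x06->0x11 len=4 : 1d e5 ed b3
[4] 0x06->0x0f len=8 : 1d e5 ed b3 f7 d8 b3 f7
query mem[0x0c]=0xb3, mem[0x12]=0xb3, mem[0x0e]=0xc0, mem[0x15]=0xb3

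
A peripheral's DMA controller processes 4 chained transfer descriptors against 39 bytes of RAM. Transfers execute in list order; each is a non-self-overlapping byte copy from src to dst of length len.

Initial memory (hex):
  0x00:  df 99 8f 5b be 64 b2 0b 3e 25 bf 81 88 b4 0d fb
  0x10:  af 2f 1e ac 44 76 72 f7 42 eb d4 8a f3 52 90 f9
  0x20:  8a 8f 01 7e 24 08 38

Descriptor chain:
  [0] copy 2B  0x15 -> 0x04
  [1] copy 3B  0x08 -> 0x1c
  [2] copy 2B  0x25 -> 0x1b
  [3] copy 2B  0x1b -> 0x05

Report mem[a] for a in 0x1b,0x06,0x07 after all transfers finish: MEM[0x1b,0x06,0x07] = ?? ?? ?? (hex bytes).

D0: mem[0x04..0x05] <- [76 72]
D1: mem[0x1c..0x1e] <- [3e 25 bf]
D2: mem[0x1b..0x1c] <- [08 38]
D3: mem[0x05..0x06] <- [08 38]
query mem[0x1b]=0x08, mem[0x06]=0x38, mem[0x07]=0x0b

MEM[0x1b,0x06,0x07] = 08 38 0b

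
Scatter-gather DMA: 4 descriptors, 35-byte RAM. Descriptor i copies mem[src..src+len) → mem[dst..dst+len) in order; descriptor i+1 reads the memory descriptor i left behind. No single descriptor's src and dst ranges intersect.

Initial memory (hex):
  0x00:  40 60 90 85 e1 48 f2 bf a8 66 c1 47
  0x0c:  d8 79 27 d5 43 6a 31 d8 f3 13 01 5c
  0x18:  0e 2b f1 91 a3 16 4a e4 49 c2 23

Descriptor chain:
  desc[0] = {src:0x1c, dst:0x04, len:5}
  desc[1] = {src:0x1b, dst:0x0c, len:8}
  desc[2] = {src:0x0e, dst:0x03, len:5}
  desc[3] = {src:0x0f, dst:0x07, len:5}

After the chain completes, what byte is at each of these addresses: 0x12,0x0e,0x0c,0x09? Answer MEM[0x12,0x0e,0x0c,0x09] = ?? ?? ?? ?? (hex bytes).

#0 dst[0x04+5] := {0xa3,0x16,0x4a,0xe4,0x49}
#1 dst[0x0c+8] := {0x91,0xa3,0x16,0x4a,0xe4,0x49,0xc2,0x23}
#2 dst[0x03+5] := {0x16,0x4a,0xe4,0x49,0xc2}
#3 dst[0x07+5] := {0x4a,0xe4,0x49,0xc2,0x23}
query mem[0x12]=0xc2, mem[0x0e]=0x16, mem[0x0c]=0x91, mem[0x09]=0x49

MEM[0x12,0x0e,0x0c,0x09] = c2 16 91 49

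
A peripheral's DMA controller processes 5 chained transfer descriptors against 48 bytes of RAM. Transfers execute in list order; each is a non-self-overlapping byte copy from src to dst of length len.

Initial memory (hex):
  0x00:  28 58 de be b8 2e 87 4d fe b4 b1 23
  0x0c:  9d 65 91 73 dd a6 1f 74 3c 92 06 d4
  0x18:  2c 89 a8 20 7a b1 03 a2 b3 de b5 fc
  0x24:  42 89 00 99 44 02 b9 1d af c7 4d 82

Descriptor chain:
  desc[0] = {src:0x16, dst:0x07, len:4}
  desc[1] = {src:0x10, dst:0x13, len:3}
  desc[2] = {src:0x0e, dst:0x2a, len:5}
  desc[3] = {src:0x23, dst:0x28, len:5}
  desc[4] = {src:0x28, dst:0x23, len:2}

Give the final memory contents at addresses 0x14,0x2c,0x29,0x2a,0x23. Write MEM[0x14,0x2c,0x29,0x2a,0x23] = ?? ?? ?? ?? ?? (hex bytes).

D0: mem[0x07..0x0a] <- [06 d4 2c 89]
D1: mem[0x13..0x15] <- [dd a6 1f]
D2: mem[0x2a..0x2e] <- [91 73 dd a6 1f]
D3: mem[0x28..0x2c] <- [fc 42 89 00 99]
D4: mem[0x23..0x24] <- [fc 42]
query mem[0x14]=0xa6, mem[0x2c]=0x99, mem[0x29]=0x42, mem[0x2a]=0x89, mem[0x23]=0xfc

MEM[0x14,0x2c,0x29,0x2a,0x23] = a6 99 42 89 fc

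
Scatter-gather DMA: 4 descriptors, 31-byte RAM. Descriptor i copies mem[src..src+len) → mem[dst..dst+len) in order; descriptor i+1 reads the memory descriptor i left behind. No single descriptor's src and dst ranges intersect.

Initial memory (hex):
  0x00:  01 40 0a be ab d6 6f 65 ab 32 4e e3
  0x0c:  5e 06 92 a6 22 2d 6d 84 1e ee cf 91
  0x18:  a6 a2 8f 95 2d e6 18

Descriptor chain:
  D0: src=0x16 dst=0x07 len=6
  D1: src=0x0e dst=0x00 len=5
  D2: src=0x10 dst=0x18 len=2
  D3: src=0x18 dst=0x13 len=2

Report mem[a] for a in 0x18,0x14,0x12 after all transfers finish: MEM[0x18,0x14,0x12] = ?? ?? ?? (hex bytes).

MEM[0x18,0x14,0x12] = 22 2d 6d

D0: mem[0x07..0x0c] <- [cf 91 a6 a2 8f 95]
D1: mem[0x00..0x04] <- [92 a6 22 2d 6d]
D2: mem[0x18..0x19] <- [22 2d]
D3: mem[0x13..0x14] <- [22 2d]
query mem[0x18]=0x22, mem[0x14]=0x2d, mem[0x12]=0x6d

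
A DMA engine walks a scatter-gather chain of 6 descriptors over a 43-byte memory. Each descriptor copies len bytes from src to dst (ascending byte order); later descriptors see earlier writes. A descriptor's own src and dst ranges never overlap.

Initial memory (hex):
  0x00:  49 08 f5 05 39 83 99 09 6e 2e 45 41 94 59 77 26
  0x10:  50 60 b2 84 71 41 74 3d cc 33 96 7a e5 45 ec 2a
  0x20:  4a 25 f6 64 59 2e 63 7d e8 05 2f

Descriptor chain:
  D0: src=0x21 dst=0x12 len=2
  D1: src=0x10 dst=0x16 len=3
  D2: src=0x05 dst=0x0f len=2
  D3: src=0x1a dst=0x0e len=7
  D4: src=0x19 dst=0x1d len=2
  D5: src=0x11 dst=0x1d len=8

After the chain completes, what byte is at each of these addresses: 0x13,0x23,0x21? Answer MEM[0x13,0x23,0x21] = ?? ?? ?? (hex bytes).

MEM[0x13,0x23,0x21] = 2a 60 41

#0 dst[0x12+2] := {0x25,0xf6}
#1 dst[0x16+3] := {0x50,0x60,0x25}
#2 dst[0x0f+2] := {0x83,0x99}
#3 dst[0x0e+7] := {0x96,0x7a,0xe5,0x45,0xec,0x2a,0x4a}
#4 dst[0x1d+2] := {0x33,0x96}
#5 dst[0x1d+8] := {0x45,0xec,0x2a,0x4a,0x41,0x50,0x60,0x25}
query mem[0x13]=0x2a, mem[0x23]=0x60, mem[0x21]=0x41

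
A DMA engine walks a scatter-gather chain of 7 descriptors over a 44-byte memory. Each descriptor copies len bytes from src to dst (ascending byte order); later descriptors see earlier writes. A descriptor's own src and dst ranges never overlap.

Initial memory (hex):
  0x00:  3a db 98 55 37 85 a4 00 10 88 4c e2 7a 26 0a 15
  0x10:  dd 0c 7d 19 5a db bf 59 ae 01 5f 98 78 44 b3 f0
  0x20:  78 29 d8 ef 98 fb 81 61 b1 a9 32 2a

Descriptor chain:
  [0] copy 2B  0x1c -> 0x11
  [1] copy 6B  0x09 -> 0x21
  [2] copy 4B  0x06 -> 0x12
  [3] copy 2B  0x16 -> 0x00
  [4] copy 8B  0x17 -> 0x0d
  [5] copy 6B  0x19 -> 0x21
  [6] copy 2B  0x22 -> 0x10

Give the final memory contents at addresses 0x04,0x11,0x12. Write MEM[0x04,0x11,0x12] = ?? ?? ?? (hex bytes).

#0 dst[0x11+2] := {0x78,0x44}
#1 dst[0x21+6] := {0x88,0x4c,0xe2,0x7a,0x26,0x0a}
#2 dst[0x12+4] := {0xa4,0x00,0x10,0x88}
#3 dst[0x00+2] := {0xbf,0x59}
#4 dst[0x0d+8] := {0x59,0xae,0x01,0x5f,0x98,0x78,0x44,0xb3}
#5 dst[0x21+6] := {0x01,0x5f,0x98,0x78,0x44,0xb3}
#6 dst[0x10+2] := {0x5f,0x98}
query mem[0x04]=0x37, mem[0x11]=0x98, mem[0x12]=0x78

MEM[0x04,0x11,0x12] = 37 98 78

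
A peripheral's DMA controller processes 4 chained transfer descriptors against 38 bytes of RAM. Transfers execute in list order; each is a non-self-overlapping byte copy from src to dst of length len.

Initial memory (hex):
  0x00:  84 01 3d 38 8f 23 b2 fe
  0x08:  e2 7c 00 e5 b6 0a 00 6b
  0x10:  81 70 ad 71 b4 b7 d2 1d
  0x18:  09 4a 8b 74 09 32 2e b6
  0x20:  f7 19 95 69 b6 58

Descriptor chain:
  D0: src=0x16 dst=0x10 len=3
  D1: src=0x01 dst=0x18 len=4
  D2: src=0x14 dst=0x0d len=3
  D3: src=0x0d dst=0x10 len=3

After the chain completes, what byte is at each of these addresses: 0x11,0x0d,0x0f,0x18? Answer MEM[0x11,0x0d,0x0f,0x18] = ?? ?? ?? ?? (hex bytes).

#0 dst[0x10+3] := {0xd2,0x1d,0x09}
#1 dst[0x18+4] := {0x01,0x3d,0x38,0x8f}
#2 dst[0x0d+3] := {0xb4,0xb7,0xd2}
#3 dst[0x10+3] := {0xb4,0xb7,0xd2}
query mem[0x11]=0xb7, mem[0x0d]=0xb4, mem[0x0f]=0xd2, mem[0x18]=0x01

MEM[0x11,0x0d,0x0f,0x18] = b7 b4 d2 01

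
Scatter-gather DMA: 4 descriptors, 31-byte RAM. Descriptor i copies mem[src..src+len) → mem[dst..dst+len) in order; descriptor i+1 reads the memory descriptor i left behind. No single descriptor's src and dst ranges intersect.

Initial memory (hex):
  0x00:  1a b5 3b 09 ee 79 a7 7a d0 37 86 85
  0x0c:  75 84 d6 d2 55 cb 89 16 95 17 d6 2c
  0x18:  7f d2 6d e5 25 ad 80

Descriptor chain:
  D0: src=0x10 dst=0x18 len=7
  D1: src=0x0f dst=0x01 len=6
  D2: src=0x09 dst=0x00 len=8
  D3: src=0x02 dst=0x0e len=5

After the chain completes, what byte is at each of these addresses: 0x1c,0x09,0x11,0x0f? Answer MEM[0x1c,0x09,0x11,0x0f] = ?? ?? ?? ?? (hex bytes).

#0 dst[0x18+7] := {0x55,0xcb,0x89,0x16,0x95,0x17,0xd6}
#1 dst[0x01+6] := {0xd2,0x55,0xcb,0x89,0x16,0x95}
#2 dst[0x00+8] := {0x37,0x86,0x85,0x75,0x84,0xd6,0xd2,0x55}
#3 dst[0x0e+5] := {0x85,0x75,0x84,0xd6,0xd2}
query mem[0x1c]=0x95, mem[0x09]=0x37, mem[0x11]=0xd6, mem[0x0f]=0x75

MEM[0x1c,0x09,0x11,0x0f] = 95 37 d6 75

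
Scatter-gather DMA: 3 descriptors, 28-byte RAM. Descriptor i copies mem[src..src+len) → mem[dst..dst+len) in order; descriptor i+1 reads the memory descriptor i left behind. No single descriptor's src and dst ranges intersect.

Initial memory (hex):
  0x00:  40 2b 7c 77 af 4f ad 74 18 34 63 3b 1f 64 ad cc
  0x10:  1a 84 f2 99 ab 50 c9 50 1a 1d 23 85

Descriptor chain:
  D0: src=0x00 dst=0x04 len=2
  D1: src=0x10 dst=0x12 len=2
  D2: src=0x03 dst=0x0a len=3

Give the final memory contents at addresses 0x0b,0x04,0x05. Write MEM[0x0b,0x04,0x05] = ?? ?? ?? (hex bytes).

MEM[0x0b,0x04,0x05] = 40 40 2b

D0: mem[0x04..0x05] <- [40 2b]
D1: mem[0x12..0x13] <- [1a 84]
D2: mem[0x0a..0x0c] <- [77 40 2b]
query mem[0x0b]=0x40, mem[0x04]=0x40, mem[0x05]=0x2b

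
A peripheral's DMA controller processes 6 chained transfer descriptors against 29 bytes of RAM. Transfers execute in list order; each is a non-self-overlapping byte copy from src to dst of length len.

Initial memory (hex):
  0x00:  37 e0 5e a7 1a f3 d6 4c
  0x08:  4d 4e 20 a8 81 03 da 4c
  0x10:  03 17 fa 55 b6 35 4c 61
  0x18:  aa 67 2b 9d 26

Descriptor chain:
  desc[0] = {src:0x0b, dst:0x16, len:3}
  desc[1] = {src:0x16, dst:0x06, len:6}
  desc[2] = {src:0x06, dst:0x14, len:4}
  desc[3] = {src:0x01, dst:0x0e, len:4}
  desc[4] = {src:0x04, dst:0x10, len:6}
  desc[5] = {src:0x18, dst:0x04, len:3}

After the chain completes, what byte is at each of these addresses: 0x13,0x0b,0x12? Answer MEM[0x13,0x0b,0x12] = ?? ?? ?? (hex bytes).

  after D0: wrote 3B at 0x16 = a88103
  after D1: wrote 6B at 0x06 = a88103672b9d
  after D2: wrote 4B at 0x14 = a8810367
  after D3: wrote 4B at 0x0e = e05ea71a
  after D4: wrote 6B at 0x10 = 1af3a8810367
  after D5: wrote 3B at 0x04 = 03672b
query mem[0x13]=0x81, mem[0x0b]=0x9d, mem[0x12]=0xa8

MEM[0x13,0x0b,0x12] = 81 9d a8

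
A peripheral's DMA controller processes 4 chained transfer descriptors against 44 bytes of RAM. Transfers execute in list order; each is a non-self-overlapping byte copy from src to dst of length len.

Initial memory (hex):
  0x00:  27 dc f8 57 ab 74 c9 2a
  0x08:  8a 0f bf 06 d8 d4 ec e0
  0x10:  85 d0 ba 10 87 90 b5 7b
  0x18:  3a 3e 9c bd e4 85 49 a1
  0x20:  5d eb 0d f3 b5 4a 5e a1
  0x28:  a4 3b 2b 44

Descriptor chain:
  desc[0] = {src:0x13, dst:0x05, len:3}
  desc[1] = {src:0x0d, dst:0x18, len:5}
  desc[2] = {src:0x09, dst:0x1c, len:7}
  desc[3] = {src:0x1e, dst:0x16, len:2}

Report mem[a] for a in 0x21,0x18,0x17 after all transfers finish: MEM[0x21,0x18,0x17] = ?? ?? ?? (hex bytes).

MEM[0x21,0x18,0x17] = ec d4 d8

  after D0: wrote 3B at 0x05 = 108790
  after D1: wrote 5B at 0x18 = d4ece085d0
  after D2: wrote 7B at 0x1c = 0fbf06d8d4ece0
  after D3: wrote 2B at 0x16 = 06d8
query mem[0x21]=0xec, mem[0x18]=0xd4, mem[0x17]=0xd8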